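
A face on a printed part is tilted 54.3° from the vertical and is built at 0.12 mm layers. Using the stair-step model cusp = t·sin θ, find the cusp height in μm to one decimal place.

97.5 μm

Cusp = layer height × sin(54.3°) = 0.12 × 0.8121 = 0.097452 mm = 97.5 μm.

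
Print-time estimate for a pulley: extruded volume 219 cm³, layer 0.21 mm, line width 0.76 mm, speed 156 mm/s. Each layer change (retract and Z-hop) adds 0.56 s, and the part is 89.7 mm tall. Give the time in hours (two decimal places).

Line area: 0.21 × 0.76 → 0.1596 mm².
Path length: 219000 mm³ / 0.1596 mm² → 1372180.5 mm.
Time extruding: 1372180.5 / 156 → 8796 s.
Number of layers: 89.7 / 0.21 → 428 (rounded up).
Z-hop total: 428 × 0.56 → 239.68 s.
Total = 8796 + 239.68 = 9035.68 s = 2.51 hours.

2.51 hours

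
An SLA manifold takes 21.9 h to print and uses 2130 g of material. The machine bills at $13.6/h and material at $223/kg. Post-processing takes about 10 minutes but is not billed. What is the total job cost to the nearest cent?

Time charge: 13.6 × 21.9 → $297.84.
Material cost: 223 × 2130/1000 → $474.99.
Job cost: 297.84 + 474.99 = $772.83.

$772.83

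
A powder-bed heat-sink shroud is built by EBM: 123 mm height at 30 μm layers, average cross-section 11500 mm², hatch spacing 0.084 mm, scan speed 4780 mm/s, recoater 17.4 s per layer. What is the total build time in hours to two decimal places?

52.44 hours

Layers = ⌈123/0.03⌉ = 4100.
Hatch length per layer = 11500 / 0.084 = 136904.8 mm.
Beam time per layer = 136904.8 / 4780, so 28.6412 s.
Layer cycle = 28.6412 + 17.4 = 46.0412 s.
Build time = 4100 × 46.0412 = 188768.92 s = 52.44 hours.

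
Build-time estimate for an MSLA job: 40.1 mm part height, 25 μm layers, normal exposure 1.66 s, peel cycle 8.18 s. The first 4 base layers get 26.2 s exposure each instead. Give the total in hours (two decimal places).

Layer count = ceil(40.1 / 0.025) = 1604.
Base layers = 4 × (26.2 + 8.18), so 137.52 s.
Remaining layers = 1600 × (1.66 + 8.18), so 15744 s.
Total = 137.52 + 15744 = 15881.52 s = 4.41 hours.

4.41 hours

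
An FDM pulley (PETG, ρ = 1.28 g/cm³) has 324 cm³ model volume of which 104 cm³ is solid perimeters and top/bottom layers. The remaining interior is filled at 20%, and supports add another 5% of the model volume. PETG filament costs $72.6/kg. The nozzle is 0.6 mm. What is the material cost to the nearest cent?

$15.26

Volume inside the shell = 324 − 104 = 220 cm³.
Deposited infill: 0.20 × 220 → 44 cm³.
Support: 0.05 × 324 → 16.2 cm³.
Total printed volume = 104 + 44 + 16.2 = 164.2 cm³.
Mass = 164.2 × 1.28, so 210.176 g.
Cost = 210.176 g / 1000 × $72.6/kg = $15.26.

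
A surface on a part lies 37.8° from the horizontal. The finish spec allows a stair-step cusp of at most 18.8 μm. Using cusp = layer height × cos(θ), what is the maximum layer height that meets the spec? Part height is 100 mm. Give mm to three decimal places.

0.024 mm

t = h_c / cos θ = 0.0188 / 0.7902 = 0.024 mm.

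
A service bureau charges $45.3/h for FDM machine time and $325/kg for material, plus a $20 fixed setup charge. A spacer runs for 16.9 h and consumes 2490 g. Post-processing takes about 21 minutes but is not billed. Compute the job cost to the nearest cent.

$1594.82

Machine cost: 45.3 × 16.9 → $765.57.
Feedstock cost = 325 × 2490/1000, so $809.25.
Total = 765.57 + 809.25 + 20 = $1594.82.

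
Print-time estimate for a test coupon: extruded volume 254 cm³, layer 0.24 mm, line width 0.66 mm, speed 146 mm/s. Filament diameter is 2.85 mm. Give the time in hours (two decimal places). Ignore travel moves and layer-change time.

3.05 hours

Line area: 0.24 × 0.66 → 0.1584 mm².
Toolpath length = 254 cm³ / 0.1584 mm² = 254000 / 0.1584 = 1603535.4 mm.
Extrusion time = 1603535.4 / 146 = 10983.1 s.
10983.1 s = 3.05 hours.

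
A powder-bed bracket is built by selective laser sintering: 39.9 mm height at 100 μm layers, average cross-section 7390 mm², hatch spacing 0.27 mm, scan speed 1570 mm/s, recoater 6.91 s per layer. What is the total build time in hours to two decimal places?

Layer count = ceil(39.9 / 0.1) = 399.
Per-layer scan distance: 7390 / 0.27 → 27370.4 mm.
Scan time per layer = 27370.4 / 1570, so 17.4334 s.
Layer cycle: 17.4334 + 6.91 → 24.3434 s.
399 layers × 24.3434 s/layer = 9713.0166 s, i.e. 2.70 hours.

2.70 hours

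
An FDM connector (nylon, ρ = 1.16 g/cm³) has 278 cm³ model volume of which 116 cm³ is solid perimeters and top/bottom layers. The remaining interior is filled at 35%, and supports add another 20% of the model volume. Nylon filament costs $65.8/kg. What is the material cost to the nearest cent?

Interior volume = 278 − 116, so 162 cm³.
Infill deposited = 0.35 × 162, so 56.7 cm³.
Support: 0.20 × 278 → 55.6 cm³.
Total printed volume = 116 + 56.7 + 55.6, so 228.3 cm³.
Mass = 228.3 × 1.16, so 264.828 g.
At $65.8/kg: 264.828/1000 × 65.8 = $17.43.

$17.43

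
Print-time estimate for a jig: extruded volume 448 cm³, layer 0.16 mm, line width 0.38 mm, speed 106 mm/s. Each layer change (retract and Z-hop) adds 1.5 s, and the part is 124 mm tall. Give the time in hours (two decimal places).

19.63 hours

Bead cross-section = 0.16 × 0.38, so 0.0608 mm².
Total extruded path = 448000/0.0608 = 7368421.1 mm.
Print-move time = 7368421.1 / 106, so 69513.4 s.
Layer count = ceil(124 / 0.16) = 775.
Layer-change overhead = 775 × 1.5, so 1162.5 s.
Total = 69513.4 + 1162.5 = 70675.9 s = 19.63 hours.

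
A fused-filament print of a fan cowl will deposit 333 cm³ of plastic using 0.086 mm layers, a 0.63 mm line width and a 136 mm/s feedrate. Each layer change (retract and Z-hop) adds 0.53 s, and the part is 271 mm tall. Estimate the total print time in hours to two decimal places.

13.02 hours

Extrusion cross-section = 0.086 × 0.63 = 0.05418 mm².
Toolpath length = 333 cm³ / 0.05418 mm² = 333000 / 0.05418 = 6146179.4 mm.
Time extruding = 6146179.4 / 136 = 45192.5 s.
Layer count = ceil(271 / 0.086) = 3152.
Z-hop total: 3152 × 0.53 → 1670.56 s.
Altogether 45192.5 + 1670.56 = 46863.06 s, i.e. 13.02 hours.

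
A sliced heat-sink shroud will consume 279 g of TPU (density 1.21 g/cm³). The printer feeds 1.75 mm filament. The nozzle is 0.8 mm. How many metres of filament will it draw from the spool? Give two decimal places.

Volume = 279 g / 1.21 g·cm⁻³ = 230.5785 cm³ = 230578.5 mm³.
Cross-section of 1.75 mm filament: π·(1.75/2)² = 2.4053 mm².
Length = 230578.5 / 2.4053 = 95862.68 mm = 95.86 m.

95.86 m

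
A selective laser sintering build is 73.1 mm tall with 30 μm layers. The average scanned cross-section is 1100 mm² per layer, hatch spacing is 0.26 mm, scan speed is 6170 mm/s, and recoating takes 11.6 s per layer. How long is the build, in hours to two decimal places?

Layers = ⌈73.1/0.03⌉ = 2437.
Hatch length per layer: 1100 / 0.26 → 4230.8 mm.
Laser time per layer: 4230.8 / 6170 → 0.6857 s.
Per-layer time = 0.6857 + 11.6 = 12.2857 s.
Build time = 2437 × 12.2857 = 29940.2509 s = 8.32 hours.

8.32 hours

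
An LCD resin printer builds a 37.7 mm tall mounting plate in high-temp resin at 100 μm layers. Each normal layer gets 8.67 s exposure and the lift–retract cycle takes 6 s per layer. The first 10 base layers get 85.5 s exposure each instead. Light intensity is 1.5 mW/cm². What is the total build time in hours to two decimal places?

1.75 hours

Layers = ⌈37.7/0.1⌉ = 377.
Burn-in layers: 10 × (85.5 + 6) → 915 s.
Normal layers = 367 × (8.67 + 6) = 5383.89 s.
Total = 915 + 5383.89 = 6298.89 s = 1.75 hours.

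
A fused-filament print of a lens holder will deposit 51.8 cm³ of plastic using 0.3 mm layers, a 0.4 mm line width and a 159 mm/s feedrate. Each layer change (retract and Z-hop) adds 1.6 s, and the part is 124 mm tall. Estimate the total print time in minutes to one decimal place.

Line area = 0.3 × 0.4 = 0.12 mm².
Toolpath length = 51.8 cm³ / 0.12 mm² = 51800 / 0.12 = 431666.7 mm.
Extrusion time = 431666.7 / 159 = 2714.9 s.
Number of layers: 124 / 0.3 → 414 (rounded up).
Non-print overhead = 414 × 1.6 = 662.4 s.
Total = 2714.9 + 662.4 = 3377.3 s = 56.3 minutes.

56.3 minutes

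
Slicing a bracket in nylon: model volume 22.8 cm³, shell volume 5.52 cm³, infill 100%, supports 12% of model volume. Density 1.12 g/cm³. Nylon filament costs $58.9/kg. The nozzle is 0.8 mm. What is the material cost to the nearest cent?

Infill region = 22.8 − 5.52, so 17.28 cm³.
Infill deposited = 1.00 × 17.28 = 17.28 cm³.
Support = 0.12 × 22.8, so 2.736 cm³.
Total extruded = 5.52 + 17.28 + 2.736 = 25.536 cm³.
Mass = 25.536 × 1.12 = 28.60032 g.
Cost = 28.60032 g / 1000 × $58.9/kg = $1.68.

$1.68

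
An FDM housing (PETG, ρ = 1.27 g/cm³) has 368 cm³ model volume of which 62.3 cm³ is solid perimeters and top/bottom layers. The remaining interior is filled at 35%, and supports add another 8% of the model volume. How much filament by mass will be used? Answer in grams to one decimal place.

Infill region = 368 − 62.3 = 305.7 cm³.
Infill deposited: 0.35 × 305.7 → 106.995 cm³.
Support = 0.08 × 368 = 29.44 cm³.
Total extruded = 62.3 + 106.995 + 29.44 = 198.735 cm³.
Mass = 198.735 × 1.27, so 252.39345 g.

252.4 g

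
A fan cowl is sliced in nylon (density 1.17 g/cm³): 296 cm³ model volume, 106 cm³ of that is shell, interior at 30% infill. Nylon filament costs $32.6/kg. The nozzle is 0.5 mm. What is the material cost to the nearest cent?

$6.22

Volume inside the shell = 296 − 106 = 190 cm³.
Infill deposited: 0.30 × 190 → 57 cm³.
Total extruded: 106 + 57 → 163 cm³.
Mass = 163 × 1.17, so 190.71 g.
At $32.6/kg: 190.71/1000 × 32.6 = $6.22.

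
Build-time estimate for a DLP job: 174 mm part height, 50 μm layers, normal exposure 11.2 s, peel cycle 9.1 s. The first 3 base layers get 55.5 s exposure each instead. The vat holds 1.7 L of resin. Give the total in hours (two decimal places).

19.66 hours

Layer count = ceil(174 / 0.05) = 3480.
Base layers: 3 × (55.5 + 9.1) → 193.8 s.
Remaining layers = 3477 × (11.2 + 9.1), so 70583.1 s.
Total = 193.8 + 70583.1 = 70776.9 s = 19.66 hours.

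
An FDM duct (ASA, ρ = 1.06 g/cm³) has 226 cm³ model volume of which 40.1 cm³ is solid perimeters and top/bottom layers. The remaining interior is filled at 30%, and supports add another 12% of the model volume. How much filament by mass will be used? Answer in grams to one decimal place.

130.4 g

Infill region = 226 − 40.1 = 185.9 cm³.
Infill volume: 0.30 × 185.9 → 55.77 cm³.
Support = 0.12 × 226, so 27.12 cm³.
Deposited volume = 40.1 + 55.77 + 27.12 = 122.99 cm³.
Mass = 122.99 × 1.06, so 130.3694 g.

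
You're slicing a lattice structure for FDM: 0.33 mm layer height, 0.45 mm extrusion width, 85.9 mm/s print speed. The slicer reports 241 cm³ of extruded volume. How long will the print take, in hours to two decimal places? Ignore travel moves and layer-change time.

Extrusion cross-section = 0.33 × 0.45, so 0.1485 mm².
Total extruded path = 241000/0.1485 = 1622895.6 mm.
Extrusion time = 1622895.6 / 85.9 = 18892.8 s.
Converting: 18892.8 s = 5.25 hours.

5.25 hours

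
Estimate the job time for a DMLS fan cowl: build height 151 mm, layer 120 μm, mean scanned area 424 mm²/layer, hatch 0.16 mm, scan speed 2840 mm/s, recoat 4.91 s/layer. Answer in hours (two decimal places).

Number of layers: 151 / 0.12 → 1259 (rounded up).
Scan path per layer: 424 / 0.16 → 2650 mm.
Per-layer scan time = 2650 / 2840 = 0.9331 s.
Time per layer = 0.9331 + 4.91, so 5.8431 s.
1259 layers × 5.8431 s/layer = 7356.4629 s, i.e. 2.04 hours.

2.04 hours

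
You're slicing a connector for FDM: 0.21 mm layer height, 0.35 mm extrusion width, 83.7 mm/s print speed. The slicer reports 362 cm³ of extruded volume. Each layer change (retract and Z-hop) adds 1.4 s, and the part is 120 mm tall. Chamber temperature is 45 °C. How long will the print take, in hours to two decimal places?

16.57 hours

Bead cross-section = 0.21 × 0.35 = 0.0735 mm².
Toolpath length = 362 cm³ / 0.0735 mm² = 362000 / 0.0735 = 4925170.1 mm.
Time extruding: 4925170.1 / 83.7 → 58843.1 s.
Layer count = ceil(120 / 0.21) = 572.
Non-print overhead = 572 × 1.4, so 800.8 s.
Altogether 58843.1 + 800.8 = 59643.9 s, i.e. 16.57 hours.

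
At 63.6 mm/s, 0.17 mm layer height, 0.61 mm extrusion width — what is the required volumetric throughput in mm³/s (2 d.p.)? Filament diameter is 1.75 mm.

Bead cross-section = 0.17 × 0.61 = 0.1037 mm².
Q = v·A = 63.6 × 0.1037 = 6.60 mm³/s.

6.60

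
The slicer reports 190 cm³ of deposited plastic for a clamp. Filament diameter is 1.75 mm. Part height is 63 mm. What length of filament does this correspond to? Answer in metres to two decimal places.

78.99 m

Filament cross-section = π × (1.75/2)² = 2.4053 mm².
L = 190000 mm³ / 2.4053 mm² = 78992.23 mm, i.e. 78.99 m.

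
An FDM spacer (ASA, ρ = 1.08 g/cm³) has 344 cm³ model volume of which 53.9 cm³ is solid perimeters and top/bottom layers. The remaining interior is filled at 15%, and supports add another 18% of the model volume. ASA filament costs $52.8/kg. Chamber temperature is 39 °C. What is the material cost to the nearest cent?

$9.09

Volume inside the shell: 344 − 53.9 → 290.1 cm³.
Infill volume = 0.15 × 290.1, so 43.515 cm³.
Support = 0.18 × 344 = 61.92 cm³.
Total printed volume = 53.9 + 43.515 + 61.92, so 159.335 cm³.
Mass = 159.335 × 1.08, so 172.0818 g.
Cost = 172.0818 g / 1000 × $52.8/kg = $9.09.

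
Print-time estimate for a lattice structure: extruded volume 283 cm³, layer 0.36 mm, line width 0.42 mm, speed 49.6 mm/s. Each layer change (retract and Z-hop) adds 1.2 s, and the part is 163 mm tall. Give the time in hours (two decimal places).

Extrusion cross-section: 0.36 × 0.42 → 0.1512 mm².
Toolpath length = 283 cm³ / 0.1512 mm² = 283000 / 0.1512 = 1871693.1 mm.
Print-move time: 1871693.1 / 49.6 → 37735.7 s.
Layer count = ceil(163 / 0.36) = 453.
Layer-change overhead: 453 × 1.2 → 543.6 s.
Total = 37735.7 + 543.6 = 38279.3 s = 10.63 hours.

10.63 hours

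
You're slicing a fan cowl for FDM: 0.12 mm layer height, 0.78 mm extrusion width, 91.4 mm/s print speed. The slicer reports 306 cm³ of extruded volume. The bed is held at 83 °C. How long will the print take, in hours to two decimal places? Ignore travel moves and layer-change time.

Bead cross-section = 0.12 × 0.78 = 0.0936 mm².
Total extruded path = 306000/0.0936 = 3269230.8 mm.
Print-move time: 3269230.8 / 91.4 → 35768.4 s.
That's 35768.4 s → 9.94 hours.

9.94 hours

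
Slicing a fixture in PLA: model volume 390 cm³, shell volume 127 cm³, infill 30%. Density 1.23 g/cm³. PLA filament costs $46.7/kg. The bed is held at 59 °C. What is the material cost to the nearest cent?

$11.83

Interior volume: 390 − 127 → 263 cm³.
Deposited infill = 0.30 × 263, so 78.9 cm³.
Deposited volume: 127 + 78.9 → 205.9 cm³.
Mass = 205.9 × 1.23 = 253.257 g.
At $46.7/kg: 253.257/1000 × 46.7 = $11.83.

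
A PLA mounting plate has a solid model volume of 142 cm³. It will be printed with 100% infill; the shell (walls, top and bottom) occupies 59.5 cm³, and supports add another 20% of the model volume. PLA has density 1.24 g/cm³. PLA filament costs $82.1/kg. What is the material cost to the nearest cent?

Interior volume: 142 − 59.5 → 82.5 cm³.
Infill deposited: 1.00 × 82.5 → 82.5 cm³.
Support = 0.20 × 142, so 28.4 cm³.
Deposited volume = 59.5 + 82.5 + 28.4, so 170.4 cm³.
Mass: 170.4 × 1.24 → 211.296 g.
Cost = 211.296 g / 1000 × $82.1/kg = $17.35.

$17.35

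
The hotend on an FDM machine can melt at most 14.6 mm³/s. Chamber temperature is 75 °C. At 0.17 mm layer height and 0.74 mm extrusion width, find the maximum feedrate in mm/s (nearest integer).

116 mm/s

Extrusion cross-section = 0.17 × 0.74, so 0.1258 mm².
Max speed = 14.6 / 0.1258 = 116.06 ≈ 116 mm/s.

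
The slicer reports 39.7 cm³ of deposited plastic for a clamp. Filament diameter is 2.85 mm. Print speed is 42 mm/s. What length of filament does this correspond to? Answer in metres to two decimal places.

6.22 m

A = π r² = π × 1.425² = 6.3794 mm².
L = 39700 mm³ / 6.3794 mm² = 6223.16 mm, i.e. 6.22 m.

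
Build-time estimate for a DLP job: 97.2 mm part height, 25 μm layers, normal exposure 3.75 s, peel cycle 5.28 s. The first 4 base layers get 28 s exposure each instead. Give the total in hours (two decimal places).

Number of layers: 97.2 / 0.025 → 3888 (rounded up).
Base layers = 4 × (28 + 5.28), so 133.12 s.
Remaining layers: 3884 × (3.75 + 5.28) → 35072.52 s.
Total = 133.12 + 35072.52 = 35205.64 s = 9.78 hours.

9.78 hours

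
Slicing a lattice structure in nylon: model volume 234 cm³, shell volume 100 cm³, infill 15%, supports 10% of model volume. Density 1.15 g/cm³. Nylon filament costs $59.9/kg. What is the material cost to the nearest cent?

Infill region = 234 − 100, so 134 cm³.
Infill deposited: 0.15 × 134 → 20.1 cm³.
Support: 0.10 × 234 → 23.4 cm³.
Total printed volume = 100 + 20.1 + 23.4 = 143.5 cm³.
Mass = 143.5 × 1.15, so 165.025 g.
At $59.9/kg: 165.025/1000 × 59.9 = $9.88.

$9.88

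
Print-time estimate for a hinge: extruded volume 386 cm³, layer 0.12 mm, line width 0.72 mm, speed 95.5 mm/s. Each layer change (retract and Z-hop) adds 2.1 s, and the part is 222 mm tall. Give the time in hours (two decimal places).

14.07 hours

Line area: 0.12 × 0.72 → 0.0864 mm².
Toolpath length = 386 cm³ / 0.0864 mm² = 386000 / 0.0864 = 4467592.6 mm.
Print-move time = 4467592.6 / 95.5 = 46781.1 s.
Number of layers: 222 / 0.12 → 1850 (rounded up).
Non-print overhead = 1850 × 2.1 = 3885 s.
Total = 46781.1 + 3885 = 50666.1 s = 14.07 hours.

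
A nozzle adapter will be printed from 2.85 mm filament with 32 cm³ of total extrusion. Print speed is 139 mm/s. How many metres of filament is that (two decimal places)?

Filament cross-section = π × (2.85/2)² = 6.3794 mm².
Length = 32 cm³ / 6.3794 mm² = 32000 / 6.3794 = 5016.15 mm = 5.02 m.

5.02 m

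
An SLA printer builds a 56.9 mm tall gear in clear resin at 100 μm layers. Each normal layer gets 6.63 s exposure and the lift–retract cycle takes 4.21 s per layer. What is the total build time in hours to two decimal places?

Layers = ⌈56.9/0.1⌉ = 569.
Each layer takes = 6.63 + 4.21, so 10.84 s.
Total = 569 × 10.84 = 6167.96 s = 1.71 hours.

1.71 hours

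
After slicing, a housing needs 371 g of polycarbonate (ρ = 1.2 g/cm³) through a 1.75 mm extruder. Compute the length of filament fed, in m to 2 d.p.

128.54 m

Volume = 371 g / 1.2 g·cm⁻³ = 309.1667 cm³ = 309166.7 mm³.
A = π r² = π × 0.875² = 2.4053 mm².
L = V/A = 309166.7/2.4053 = 128535.61 mm → 128.54 m.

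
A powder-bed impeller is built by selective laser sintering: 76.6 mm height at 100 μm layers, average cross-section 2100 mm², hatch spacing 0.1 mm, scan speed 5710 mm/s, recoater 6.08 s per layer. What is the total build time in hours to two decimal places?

2.08 hours

Layers = ⌈76.6/0.1⌉ = 766.
Per-layer scan distance = 2100 / 0.1, so 21000 mm.
Laser time per layer: 21000 / 5710 → 3.6778 s.
Layer cycle = 3.6778 + 6.08, so 9.7578 s.
Total: 766 × 9.7578 s = 7474.4748 s → 2.08 hours.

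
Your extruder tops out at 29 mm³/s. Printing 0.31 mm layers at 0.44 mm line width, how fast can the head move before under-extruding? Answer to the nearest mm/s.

213 mm/s

Bead cross-section = 0.31 × 0.44, so 0.1364 mm².
v_max = Q/A = 29/0.1364 = 212.61 mm/s → 213 mm/s.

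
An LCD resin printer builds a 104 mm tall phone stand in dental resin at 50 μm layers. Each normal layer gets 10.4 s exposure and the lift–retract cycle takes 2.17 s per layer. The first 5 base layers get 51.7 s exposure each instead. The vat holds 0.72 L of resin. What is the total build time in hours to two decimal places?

7.32 hours

Layer count = ceil(104 / 0.05) = 2080.
Bottom layers: 5 × (51.7 + 2.17) → 269.35 s.
Regular layers = 2075 × (10.4 + 2.17), so 26082.75 s.
Total = 269.35 + 26082.75 = 26352.1 s = 7.32 hours.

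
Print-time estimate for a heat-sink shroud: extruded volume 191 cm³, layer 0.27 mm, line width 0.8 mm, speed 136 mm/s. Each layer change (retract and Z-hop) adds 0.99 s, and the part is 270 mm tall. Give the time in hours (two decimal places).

2.08 hours

Extrusion cross-section = 0.27 × 0.8, so 0.216 mm².
Path length: 191000 mm³ / 0.216 mm² → 884259.3 mm.
Extrusion time: 884259.3 / 136 → 6501.9 s.
Layer count = ceil(270 / 0.27) = 1000.
Non-print overhead = 1000 × 0.99, so 990 s.
Total = 6501.9 + 990 = 7491.9 s = 2.08 hours.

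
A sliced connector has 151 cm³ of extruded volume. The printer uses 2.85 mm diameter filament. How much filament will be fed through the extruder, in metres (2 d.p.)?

23.67 m

A = π r² = π × 1.425² = 6.3794 mm².
Length = 151 cm³ / 6.3794 mm² = 151000 / 6.3794 = 23669.94 mm = 23.67 m.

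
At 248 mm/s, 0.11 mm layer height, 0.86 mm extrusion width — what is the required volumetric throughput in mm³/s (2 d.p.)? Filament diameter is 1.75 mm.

23.46

Bead cross-section = 0.11 × 0.86 = 0.0946 mm².
Volumetric flow = 248 × 0.0946 = 23.46 mm³/s.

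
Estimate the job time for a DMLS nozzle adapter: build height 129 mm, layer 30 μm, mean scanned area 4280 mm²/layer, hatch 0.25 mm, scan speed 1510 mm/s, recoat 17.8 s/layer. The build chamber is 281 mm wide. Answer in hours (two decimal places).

Number of layers: 129 / 0.03 → 4300 (rounded up).
Hatch length per layer = 4280 / 0.25 = 17120 mm.
Scan time per layer: 17120 / 1510 → 11.3377 s.
Per-layer time = 11.3377 + 17.8, so 29.1377 s.
4300 layers × 29.1377 s/layer = 125292.11 s, i.e. 34.80 hours.

34.80 hours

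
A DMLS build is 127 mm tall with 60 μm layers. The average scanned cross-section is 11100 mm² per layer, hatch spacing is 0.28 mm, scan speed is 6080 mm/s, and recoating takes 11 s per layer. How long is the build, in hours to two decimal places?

10.30 hours

Layers = ⌈127/0.06⌉ = 2117.
Per-layer scan distance = 11100 / 0.28 = 39642.9 mm.
Scan time per layer: 39642.9 / 6080 → 6.5202 s.
Per-layer time: 6.5202 + 11 → 17.5202 s.
2117 layers × 17.5202 s/layer = 37090.2634 s, i.e. 10.30 hours.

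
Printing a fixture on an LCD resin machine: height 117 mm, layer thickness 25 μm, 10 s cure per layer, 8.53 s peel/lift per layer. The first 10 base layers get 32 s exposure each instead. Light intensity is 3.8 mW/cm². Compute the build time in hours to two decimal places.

Number of layers: 117 / 0.025 → 4680 (rounded up).
Base layers = 10 × (32 + 8.53) = 405.3 s.
Normal layers = 4670 × (10 + 8.53), so 86535.1 s.
Sum: 405.3 + 86535.1 = 86940.4 s → 24.15 hours.

24.15 hours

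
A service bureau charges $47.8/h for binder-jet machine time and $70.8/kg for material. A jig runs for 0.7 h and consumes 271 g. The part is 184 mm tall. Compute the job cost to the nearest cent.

Machine cost = 47.8 × 0.7 = $33.46.
Material charge = 70.8 × 271/1000, so $19.1868.
Total = 33.46 + 19.1868 = 52.6468 ≈ $52.65.

$52.65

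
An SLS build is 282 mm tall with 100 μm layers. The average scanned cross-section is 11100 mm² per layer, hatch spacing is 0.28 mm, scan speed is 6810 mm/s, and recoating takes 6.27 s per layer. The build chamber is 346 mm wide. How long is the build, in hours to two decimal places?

Layers = ⌈282/0.1⌉ = 2820.
Scan path per layer = 11100 / 0.28 = 39642.9 mm.
Per-layer scan time: 39642.9 / 6810 → 5.8213 s.
Time per layer = 5.8213 + 6.27, so 12.0913 s.
2820 layers × 12.0913 s/layer = 34097.466 s, i.e. 9.47 hours.

9.47 hours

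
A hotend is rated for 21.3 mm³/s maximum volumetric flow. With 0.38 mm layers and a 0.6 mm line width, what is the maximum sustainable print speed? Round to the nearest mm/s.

93 mm/s

Bead cross-section: 0.38 × 0.6 → 0.228 mm².
Max speed = 21.3 / 0.228 = 93.42 ≈ 93 mm/s.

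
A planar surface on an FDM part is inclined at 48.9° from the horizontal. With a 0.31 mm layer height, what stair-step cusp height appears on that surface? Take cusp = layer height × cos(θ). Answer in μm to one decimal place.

203.8 μm

cos(48.9°) = 0.6574, so cusp = 0.31 × 0.6574 = 0.203794 mm → 203.8 μm.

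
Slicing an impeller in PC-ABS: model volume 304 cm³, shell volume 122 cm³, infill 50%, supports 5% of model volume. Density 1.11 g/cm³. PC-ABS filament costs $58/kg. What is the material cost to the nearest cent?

$14.69

Interior volume = 304 − 122, so 182 cm³.
Infill volume = 0.50 × 182, so 91 cm³.
Support = 0.05 × 304, so 15.2 cm³.
Total printed volume = 122 + 91 + 15.2, so 228.2 cm³.
Mass: 228.2 × 1.11 → 253.302 g.
Cost = 253.302 g / 1000 × $58/kg = $14.69.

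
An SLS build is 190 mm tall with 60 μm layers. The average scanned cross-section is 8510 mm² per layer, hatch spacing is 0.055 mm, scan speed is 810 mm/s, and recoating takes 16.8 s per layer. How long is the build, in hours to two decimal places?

Number of layers: 190 / 0.06 → 3167 (rounded up).
Per-layer scan distance: 8510 / 0.055 → 154727.3 mm.
Per-layer scan time = 154727.3 / 810, so 191.0214 s.
Layer cycle = 191.0214 + 16.8, so 207.8214 s.
3167 layers × 207.8214 s/layer = 658170.3738 s, i.e. 182.83 hours.

182.83 hours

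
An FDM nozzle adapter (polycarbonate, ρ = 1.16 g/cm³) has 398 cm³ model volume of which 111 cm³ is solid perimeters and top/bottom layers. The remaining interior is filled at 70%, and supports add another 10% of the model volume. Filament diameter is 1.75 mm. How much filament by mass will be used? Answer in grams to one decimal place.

408.0 g

Interior volume = 398 − 111 = 287 cm³.
Infill volume = 0.70 × 287, so 200.9 cm³.
Support = 0.10 × 398, so 39.8 cm³.
Deposited volume: 111 + 200.9 + 39.8 → 351.7 cm³.
Mass: 351.7 × 1.16 → 407.972 g.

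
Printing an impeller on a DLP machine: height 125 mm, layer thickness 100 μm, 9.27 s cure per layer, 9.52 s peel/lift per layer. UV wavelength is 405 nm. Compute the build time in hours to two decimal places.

Number of layers: 125 / 0.1 → 1250 (rounded up).
Each layer takes = 9.27 + 9.52, so 18.79 s.
Build time: 1250 × 18.79 s = 23487.5 s, i.e. 6.52 hours.

6.52 hours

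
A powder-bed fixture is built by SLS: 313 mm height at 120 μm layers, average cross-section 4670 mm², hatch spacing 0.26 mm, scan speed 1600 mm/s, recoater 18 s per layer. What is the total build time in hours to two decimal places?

21.18 hours

Number of layers: 313 / 0.12 → 2609 (rounded up).
Scan path per layer = 4670 / 0.26, so 17961.5 mm.
Per-layer scan time: 17961.5 / 1600 → 11.2259 s.
Per-layer time = 11.2259 + 18 = 29.2259 s.
Total: 2609 × 29.2259 s = 76250.3731 s → 21.18 hours.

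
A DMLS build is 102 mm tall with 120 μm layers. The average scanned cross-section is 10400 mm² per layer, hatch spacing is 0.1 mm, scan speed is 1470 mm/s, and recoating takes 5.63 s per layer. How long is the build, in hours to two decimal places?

18.03 hours

Layer count = ceil(102 / 0.12) = 850.
Per-layer scan distance = 10400 / 0.1, so 104000 mm.
Scan time per layer: 104000 / 1470 → 70.7483 s.
Layer cycle = 70.7483 + 5.63, so 76.3783 s.
Build time = 850 × 76.3783 = 64921.555 s = 18.03 hours.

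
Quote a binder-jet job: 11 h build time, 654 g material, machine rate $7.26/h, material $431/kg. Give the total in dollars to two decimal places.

$361.73

Time charge: 7.26 × 11 → $79.86.
Material cost: 431 × 654/1000 → $281.874.
Total = 79.86 + 281.874 = 361.734 ≈ $361.73.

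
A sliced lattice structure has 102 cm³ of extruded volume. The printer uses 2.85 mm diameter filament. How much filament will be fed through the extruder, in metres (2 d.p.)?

A = π r² = π × 1.425² = 6.3794 mm².
L = 102000 mm³ / 6.3794 mm² = 15988.96 mm, i.e. 15.99 m.

15.99 m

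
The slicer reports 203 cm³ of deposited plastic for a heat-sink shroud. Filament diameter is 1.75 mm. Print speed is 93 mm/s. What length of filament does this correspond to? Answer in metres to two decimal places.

Cross-section of 1.75 mm filament: π·(1.75/2)² = 2.4053 mm².
L = 203000 mm³ / 2.4053 mm² = 84396.96 mm, i.e. 84.40 m.

84.40 m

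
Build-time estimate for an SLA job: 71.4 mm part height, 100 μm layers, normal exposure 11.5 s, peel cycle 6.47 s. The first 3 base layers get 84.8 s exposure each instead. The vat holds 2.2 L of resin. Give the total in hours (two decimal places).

3.63 hours

Layers = ⌈71.4/0.1⌉ = 714.
Base layers: 3 × (84.8 + 6.47) → 273.81 s.
Normal layers: 711 × (11.5 + 6.47) → 12776.67 s.
Sum: 273.81 + 12776.67 = 13050.48 s → 3.63 hours.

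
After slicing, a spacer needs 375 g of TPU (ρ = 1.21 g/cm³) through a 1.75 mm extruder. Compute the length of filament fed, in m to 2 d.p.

128.85 m

Volume = 375 g / 1.21 g·cm⁻³ = 309.9174 cm³ = 309917.4 mm³.
Cross-section of 1.75 mm filament: π·(1.75/2)² = 2.4053 mm².
L = V/A = 309917.4/2.4053 = 128847.71 mm → 128.85 m.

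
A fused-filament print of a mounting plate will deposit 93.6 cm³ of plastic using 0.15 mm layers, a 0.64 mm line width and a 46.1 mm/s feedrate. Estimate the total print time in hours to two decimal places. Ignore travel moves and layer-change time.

Extrusion cross-section = 0.15 × 0.64 = 0.096 mm².
Total extruded path = 93600/0.096 = 975000 mm.
Time extruding: 975000 / 46.1 → 21149.7 s.
That's 21149.7 s → 5.87 hours.

5.87 hours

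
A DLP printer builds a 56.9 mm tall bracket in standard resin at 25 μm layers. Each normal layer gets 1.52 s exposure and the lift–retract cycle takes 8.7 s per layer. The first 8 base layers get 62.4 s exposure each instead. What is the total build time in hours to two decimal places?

6.60 hours

Layer count = ceil(56.9 / 0.025) = 2276.
Base layers = 8 × (62.4 + 8.7), so 568.8 s.
Remaining layers = 2268 × (1.52 + 8.7) = 23178.96 s.
Sum: 568.8 + 23178.96 = 23747.76 s → 6.60 hours.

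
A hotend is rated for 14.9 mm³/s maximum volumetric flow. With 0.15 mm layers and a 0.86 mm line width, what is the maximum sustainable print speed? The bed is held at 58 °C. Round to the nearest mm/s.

116 mm/s

Bead cross-section = 0.15 × 0.86 = 0.129 mm².
v_max = Q/A = 14.9/0.129 = 115.50 mm/s → 116 mm/s.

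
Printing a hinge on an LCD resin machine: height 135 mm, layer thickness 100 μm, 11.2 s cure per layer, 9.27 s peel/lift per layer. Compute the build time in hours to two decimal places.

Layer count = ceil(135 / 0.1) = 1350.
Per-layer time = 11.2 + 9.27, so 20.47 s.
Build time: 1350 × 20.47 s = 27634.5 s, i.e. 7.68 hours.

7.68 hours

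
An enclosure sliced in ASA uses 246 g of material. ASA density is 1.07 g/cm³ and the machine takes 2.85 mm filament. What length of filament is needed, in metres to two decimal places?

36.04 m

Extruded volume: 246/1.07 = 229.9065 cm³ (229906.5 mm³).
Cross-section of 2.85 mm filament: π·(2.85/2)² = 6.3794 mm².
L = V/A = 229906.5/6.3794 = 36038.89 mm → 36.04 m.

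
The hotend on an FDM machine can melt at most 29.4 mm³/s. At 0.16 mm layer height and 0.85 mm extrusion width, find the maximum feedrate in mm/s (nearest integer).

Extrusion cross-section = 0.16 × 0.85, so 0.136 mm².
v_max = Q/A = 29.4/0.136 = 216.18 mm/s → 216 mm/s.

216 mm/s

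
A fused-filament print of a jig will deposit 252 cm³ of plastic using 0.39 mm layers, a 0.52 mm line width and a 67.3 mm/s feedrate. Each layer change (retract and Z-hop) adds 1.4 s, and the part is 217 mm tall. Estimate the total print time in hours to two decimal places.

Extrusion cross-section = 0.39 × 0.52, so 0.2028 mm².
Path length: 252000 mm³ / 0.2028 mm² → 1242603.6 mm.
Time extruding = 1242603.6 / 67.3, so 18463.6 s.
Layer count = ceil(217 / 0.39) = 557.
Layer-change overhead = 557 × 1.4 = 779.8 s.
Altogether 18463.6 + 779.8 = 19243.4 s, i.e. 5.35 hours.

5.35 hours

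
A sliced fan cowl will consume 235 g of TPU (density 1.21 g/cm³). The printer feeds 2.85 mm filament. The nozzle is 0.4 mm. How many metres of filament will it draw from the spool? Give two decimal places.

Extruded volume: 235/1.21 = 194.2149 cm³ (194214.9 mm³).
Filament cross-section = π × (2.85/2)² = 6.3794 mm².
Length = 194214.9 / 6.3794 = 30444.07 mm = 30.44 m.

30.44 m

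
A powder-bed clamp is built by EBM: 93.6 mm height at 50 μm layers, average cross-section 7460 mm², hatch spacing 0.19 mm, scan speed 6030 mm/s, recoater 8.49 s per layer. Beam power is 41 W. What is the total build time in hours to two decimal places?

7.80 hours

Layer count = ceil(93.6 / 0.05) = 1872.
Scan path per layer = 7460 / 0.19, so 39263.2 mm.
Per-layer scan time = 39263.2 / 6030, so 6.5113 s.
Per-layer time: 6.5113 + 8.49 → 15.0013 s.
Build time = 1872 × 15.0013 = 28082.4336 s = 7.80 hours.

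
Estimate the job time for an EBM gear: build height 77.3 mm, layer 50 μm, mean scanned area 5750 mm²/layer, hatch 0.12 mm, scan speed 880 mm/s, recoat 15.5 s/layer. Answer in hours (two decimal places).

30.04 hours

Number of layers: 77.3 / 0.05 → 1546 (rounded up).
Per-layer scan distance = 5750 / 0.12 = 47916.7 mm.
Scan time per layer: 47916.7 / 880 → 54.4508 s.
Per-layer time: 54.4508 + 15.5 → 69.9508 s.
1546 layers × 69.9508 s/layer = 108143.9368 s, i.e. 30.04 hours.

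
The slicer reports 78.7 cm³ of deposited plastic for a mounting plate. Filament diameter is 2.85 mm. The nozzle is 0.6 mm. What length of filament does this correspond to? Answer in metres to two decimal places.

12.34 m

Filament cross-section = π × (2.85/2)² = 6.3794 mm².
L = 78700 mm³ / 6.3794 mm² = 12336.58 mm, i.e. 12.34 m.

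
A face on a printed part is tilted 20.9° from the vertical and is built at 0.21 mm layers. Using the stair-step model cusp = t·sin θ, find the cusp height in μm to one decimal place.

h_c = t·sin θ = 0.21 × 0.3567 = 0.074907 mm (74.9 μm).

74.9 μm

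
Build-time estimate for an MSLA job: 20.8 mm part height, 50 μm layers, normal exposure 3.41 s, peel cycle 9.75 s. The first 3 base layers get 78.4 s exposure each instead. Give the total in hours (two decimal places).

1.58 hours

Layers = ⌈20.8/0.05⌉ = 416.
Bottom layers = 3 × (78.4 + 9.75), so 264.45 s.
Regular layers = 413 × (3.41 + 9.75), so 5435.08 s.
Sum: 264.45 + 5435.08 = 5699.53 s → 1.58 hours.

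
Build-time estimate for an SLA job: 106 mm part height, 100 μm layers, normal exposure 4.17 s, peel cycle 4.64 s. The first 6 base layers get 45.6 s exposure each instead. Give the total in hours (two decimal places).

Number of layers: 106 / 0.1 → 1060 (rounded up).
Bottom layers: 6 × (45.6 + 4.64) → 301.44 s.
Regular layers = 1054 × (4.17 + 4.64), so 9285.74 s.
Total = 301.44 + 9285.74 = 9587.18 s = 2.66 hours.

2.66 hours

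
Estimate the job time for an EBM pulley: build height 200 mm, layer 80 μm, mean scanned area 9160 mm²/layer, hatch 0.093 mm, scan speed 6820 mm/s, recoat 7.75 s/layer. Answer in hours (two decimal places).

Number of layers: 200 / 0.08 → 2500 (rounded up).
Hatch length per layer = 9160 / 0.093, so 98494.6 mm.
Scan time per layer = 98494.6 / 6820, so 14.442 s.
Per-layer time: 14.442 + 7.75 → 22.192 s.
2500 layers × 22.192 s/layer = 55480 s, i.e. 15.41 hours.

15.41 hours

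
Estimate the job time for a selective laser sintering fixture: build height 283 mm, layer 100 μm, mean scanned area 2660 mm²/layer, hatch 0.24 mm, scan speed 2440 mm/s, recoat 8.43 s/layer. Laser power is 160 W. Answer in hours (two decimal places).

10.20 hours

Layer count = ceil(283 / 0.1) = 2830.
Hatch length per layer = 2660 / 0.24 = 11083.3 mm.
Laser time per layer = 11083.3 / 2440 = 4.5423 s.
Time per layer: 4.5423 + 8.43 → 12.9723 s.
Build time = 2830 × 12.9723 = 36711.609 s = 10.20 hours.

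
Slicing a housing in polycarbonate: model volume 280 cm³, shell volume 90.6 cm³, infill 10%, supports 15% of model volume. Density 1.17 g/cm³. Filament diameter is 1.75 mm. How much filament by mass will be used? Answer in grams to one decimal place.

177.3 g

Volume inside the shell = 280 − 90.6 = 189.4 cm³.
Infill deposited = 0.10 × 189.4, so 18.94 cm³.
Support = 0.15 × 280 = 42 cm³.
Deposited volume = 90.6 + 18.94 + 42 = 151.54 cm³.
Mass = 151.54 × 1.17, so 177.3018 g.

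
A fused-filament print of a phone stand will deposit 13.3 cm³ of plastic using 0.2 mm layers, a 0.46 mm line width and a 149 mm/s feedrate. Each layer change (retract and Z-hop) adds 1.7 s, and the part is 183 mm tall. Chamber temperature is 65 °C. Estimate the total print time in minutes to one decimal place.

42.1 minutes

Line area = 0.2 × 0.46, so 0.092 mm².
Toolpath length = 13.3 cm³ / 0.092 mm² = 13300 / 0.092 = 144565.2 mm.
Extrusion time = 144565.2 / 149 = 970.2 s.
Layer count = ceil(183 / 0.2) = 915.
Z-hop total: 915 × 1.7 → 1555.5 s.
Total = 970.2 + 1555.5 = 2525.7 s = 42.1 minutes.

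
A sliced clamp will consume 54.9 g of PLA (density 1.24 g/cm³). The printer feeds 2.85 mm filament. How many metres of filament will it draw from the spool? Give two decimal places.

6.94 m

Extruded volume: 54.9/1.24 = 44.2742 cm³ (44274.2 mm³).
Cross-section of 2.85 mm filament: π·(2.85/2)² = 6.3794 mm².
Length = 44274.2 / 6.3794 = 6940.18 mm = 6.94 m.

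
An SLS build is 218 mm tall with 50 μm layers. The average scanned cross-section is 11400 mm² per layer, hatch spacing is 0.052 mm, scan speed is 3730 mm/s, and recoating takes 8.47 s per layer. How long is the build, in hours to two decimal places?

81.44 hours

Layers = ⌈218/0.05⌉ = 4360.
Scan path per layer: 11400 / 0.052 → 219230.8 mm.
Per-layer scan time = 219230.8 / 3730, so 58.775 s.
Time per layer = 58.775 + 8.47, so 67.245 s.
4360 layers × 67.245 s/layer = 293188.2 s, i.e. 81.44 hours.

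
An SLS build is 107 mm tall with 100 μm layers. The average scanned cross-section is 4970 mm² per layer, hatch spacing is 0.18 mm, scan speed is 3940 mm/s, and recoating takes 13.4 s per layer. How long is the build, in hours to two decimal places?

Number of layers: 107 / 0.1 → 1070 (rounded up).
Hatch length per layer = 4970 / 0.18, so 27611.1 mm.
Scan time per layer = 27611.1 / 3940, so 7.0079 s.
Layer cycle = 7.0079 + 13.4 = 20.4079 s.
Total: 1070 × 20.4079 s = 21836.453 s → 6.07 hours.

6.07 hours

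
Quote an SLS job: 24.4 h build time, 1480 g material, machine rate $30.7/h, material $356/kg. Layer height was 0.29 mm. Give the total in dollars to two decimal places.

Machine cost = 30.7 × 24.4, so $749.08.
Feedstock cost = 356 × 1480/1000 = $526.88.
Job cost: 749.08 + 526.88 = $1275.96.

$1275.96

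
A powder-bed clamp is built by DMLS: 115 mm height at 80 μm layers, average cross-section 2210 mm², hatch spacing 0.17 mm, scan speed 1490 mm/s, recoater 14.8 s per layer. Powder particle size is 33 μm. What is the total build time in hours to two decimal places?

9.40 hours

Layer count = ceil(115 / 0.08) = 1438.
Hatch length per layer: 2210 / 0.17 → 13000 mm.
Per-layer scan time = 13000 / 1490, so 8.7248 s.
Per-layer time = 8.7248 + 14.8, so 23.5248 s.
1438 layers × 23.5248 s/layer = 33828.6624 s, i.e. 9.40 hours.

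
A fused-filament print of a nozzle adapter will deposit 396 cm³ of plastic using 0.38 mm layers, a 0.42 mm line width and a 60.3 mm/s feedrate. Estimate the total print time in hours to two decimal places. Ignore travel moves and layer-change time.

11.43 hours

Line area = 0.38 × 0.42 = 0.1596 mm².
Toolpath length = 396 cm³ / 0.1596 mm² = 396000 / 0.1596 = 2481203 mm.
Print-move time = 2481203 / 60.3, so 41147.6 s.
That's 41147.6 s → 11.43 hours.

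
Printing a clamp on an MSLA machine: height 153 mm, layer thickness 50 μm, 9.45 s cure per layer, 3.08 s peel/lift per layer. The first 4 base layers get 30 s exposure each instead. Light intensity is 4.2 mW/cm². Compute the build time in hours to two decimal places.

10.67 hours

Layer count = ceil(153 / 0.05) = 3060.
Bottom layers: 4 × (30 + 3.08) → 132.32 s.
Remaining layers = 3056 × (9.45 + 3.08) = 38291.68 s.
Sum: 132.32 + 38291.68 = 38424 s → 10.67 hours.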